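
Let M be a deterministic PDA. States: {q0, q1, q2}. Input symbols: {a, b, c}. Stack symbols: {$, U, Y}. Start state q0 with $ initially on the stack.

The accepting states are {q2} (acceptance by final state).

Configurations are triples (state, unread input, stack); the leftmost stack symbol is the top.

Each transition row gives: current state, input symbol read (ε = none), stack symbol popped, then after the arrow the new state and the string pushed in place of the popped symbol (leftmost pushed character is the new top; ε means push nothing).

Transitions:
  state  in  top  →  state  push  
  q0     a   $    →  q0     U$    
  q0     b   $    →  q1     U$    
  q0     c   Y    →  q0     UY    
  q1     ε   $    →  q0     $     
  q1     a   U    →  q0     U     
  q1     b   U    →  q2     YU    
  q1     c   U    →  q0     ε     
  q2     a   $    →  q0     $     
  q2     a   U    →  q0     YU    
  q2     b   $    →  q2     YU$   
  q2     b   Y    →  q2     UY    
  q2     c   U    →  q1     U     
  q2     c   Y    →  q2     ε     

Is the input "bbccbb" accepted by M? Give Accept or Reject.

Accept

(q0, bbccbb, $)
  read b, top $: go to q1, push U$ → (q1, bccbb, U$)
  read b, top U: go to q2, push YU → (q2, ccbb, YU$)
  read c, top Y: go to q2, push ε → (q2, cbb, U$)
  read c, top U: go to q1, push U → (q1, bb, U$)
  read b, top U: go to q2, push YU → (q2, b, YU$)
  read b, top Y: go to q2, push UY → (q2, ε, UYU$)
All input consumed; state q2 ∈ F.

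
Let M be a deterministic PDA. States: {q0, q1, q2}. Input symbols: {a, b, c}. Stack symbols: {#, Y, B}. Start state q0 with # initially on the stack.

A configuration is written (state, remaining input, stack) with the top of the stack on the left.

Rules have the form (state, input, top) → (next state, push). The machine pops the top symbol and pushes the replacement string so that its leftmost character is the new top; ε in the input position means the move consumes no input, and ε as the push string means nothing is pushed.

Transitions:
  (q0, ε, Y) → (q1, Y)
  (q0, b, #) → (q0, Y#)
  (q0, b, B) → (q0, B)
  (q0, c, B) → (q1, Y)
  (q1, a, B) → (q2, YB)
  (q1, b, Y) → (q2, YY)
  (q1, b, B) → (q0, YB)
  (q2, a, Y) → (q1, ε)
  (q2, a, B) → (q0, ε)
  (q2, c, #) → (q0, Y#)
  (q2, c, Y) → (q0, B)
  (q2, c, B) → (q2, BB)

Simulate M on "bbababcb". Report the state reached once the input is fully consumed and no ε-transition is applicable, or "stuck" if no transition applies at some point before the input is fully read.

(q0, bbababcb, #)
  read b, top #: go to q0, push Y# → (q0, bababcb, Y#)
  ε-move, top Y: go to q1, push Y → (q1, bababcb, Y#)
  read b, top Y: go to q2, push YY → (q2, ababcb, YY#)
  read a, top Y: go to q1, push ε → (q1, babcb, Y#)
  read b, top Y: go to q2, push YY → (q2, abcb, YY#)
  read a, top Y: go to q1, push ε → (q1, bcb, Y#)
  read b, top Y: go to q2, push YY → (q2, cb, YY#)
  read c, top Y: go to q0, push B → (q0, b, BY#)
  read b, top B: go to q0, push B → (q0, ε, BY#)
All input consumed; M is in state q0.

q0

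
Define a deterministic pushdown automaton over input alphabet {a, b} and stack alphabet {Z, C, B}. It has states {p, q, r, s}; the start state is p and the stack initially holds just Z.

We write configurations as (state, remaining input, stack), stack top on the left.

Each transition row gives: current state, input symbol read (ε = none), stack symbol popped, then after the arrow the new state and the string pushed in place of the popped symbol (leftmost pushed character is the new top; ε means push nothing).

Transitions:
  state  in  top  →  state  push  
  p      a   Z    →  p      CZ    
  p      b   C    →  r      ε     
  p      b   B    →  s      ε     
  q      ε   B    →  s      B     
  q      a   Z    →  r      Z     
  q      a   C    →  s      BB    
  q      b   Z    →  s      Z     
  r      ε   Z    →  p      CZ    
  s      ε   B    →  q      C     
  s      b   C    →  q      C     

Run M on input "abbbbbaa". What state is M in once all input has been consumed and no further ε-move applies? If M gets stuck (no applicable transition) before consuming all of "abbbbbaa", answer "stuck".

stuck

(p, abbbbbaa, Z)
  read a, top Z: go to p, push CZ → (p, bbbbbaa, CZ)
  read b, top C: go to r, push ε → (r, bbbbaa, Z)
  ε-move, top Z: go to p, push CZ → (p, bbbbaa, CZ)
  read b, top C: go to r, push ε → (r, bbbaa, Z)
  ε-move, top Z: go to p, push CZ → (p, bbbaa, CZ)
  read b, top C: go to r, push ε → (r, bbaa, Z)
  ε-move, top Z: go to p, push CZ → (p, bbaa, CZ)
  read b, top C: go to r, push ε → (r, baa, Z)
  ε-move, top Z: go to p, push CZ → (p, baa, CZ)
  read b, top C: go to r, push ε → (r, aa, Z)
  ε-move, top Z: go to p, push CZ → (p, aa, CZ)
No transition for (p, a, top C); M blocks with input aa remaining.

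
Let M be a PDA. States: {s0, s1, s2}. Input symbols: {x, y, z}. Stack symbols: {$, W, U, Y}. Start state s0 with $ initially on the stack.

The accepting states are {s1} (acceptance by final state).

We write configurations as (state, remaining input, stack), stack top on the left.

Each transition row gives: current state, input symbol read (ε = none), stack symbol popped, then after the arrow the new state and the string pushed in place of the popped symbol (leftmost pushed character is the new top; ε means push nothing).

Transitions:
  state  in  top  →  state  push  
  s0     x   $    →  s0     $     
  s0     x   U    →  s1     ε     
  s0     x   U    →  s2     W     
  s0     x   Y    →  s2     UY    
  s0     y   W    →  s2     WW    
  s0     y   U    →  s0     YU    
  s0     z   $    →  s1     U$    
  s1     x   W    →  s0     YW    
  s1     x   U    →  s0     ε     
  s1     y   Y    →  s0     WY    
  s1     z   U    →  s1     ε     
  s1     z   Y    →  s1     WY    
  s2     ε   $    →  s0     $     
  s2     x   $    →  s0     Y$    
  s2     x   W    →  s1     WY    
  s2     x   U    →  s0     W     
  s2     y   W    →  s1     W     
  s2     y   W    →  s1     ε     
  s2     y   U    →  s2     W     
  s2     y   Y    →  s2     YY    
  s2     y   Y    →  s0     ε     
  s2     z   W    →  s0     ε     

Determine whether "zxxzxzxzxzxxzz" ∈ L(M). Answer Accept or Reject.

One accepting computation: (s0, zxxzxzxzxzxxzz, $) ⊢ (s1, xxzxzxzxzxxzz, U$) ⊢ (s0, xzxzxzxzxxzz, $) ⊢ (s0, zxzxzxzxxzz, $) ⊢ (s1, xzxzxzxxzz, U$) ⊢ (s0, zxzxzxxzz, $) ⊢ (s1, xzxzxxzz, U$) ⊢ (s0, zxzxxzz, $) ⊢ (s1, xzxxzz, U$) ⊢ (s0, zxxzz, $) ⊢ (s1, xxzz, U$) ⊢ (s0, xzz, $) ⊢ (s0, zz, $) ⊢ (s1, z, U$) ⊢ (s1, ε, $)
All input consumed and state s1 ∈ F.

Accept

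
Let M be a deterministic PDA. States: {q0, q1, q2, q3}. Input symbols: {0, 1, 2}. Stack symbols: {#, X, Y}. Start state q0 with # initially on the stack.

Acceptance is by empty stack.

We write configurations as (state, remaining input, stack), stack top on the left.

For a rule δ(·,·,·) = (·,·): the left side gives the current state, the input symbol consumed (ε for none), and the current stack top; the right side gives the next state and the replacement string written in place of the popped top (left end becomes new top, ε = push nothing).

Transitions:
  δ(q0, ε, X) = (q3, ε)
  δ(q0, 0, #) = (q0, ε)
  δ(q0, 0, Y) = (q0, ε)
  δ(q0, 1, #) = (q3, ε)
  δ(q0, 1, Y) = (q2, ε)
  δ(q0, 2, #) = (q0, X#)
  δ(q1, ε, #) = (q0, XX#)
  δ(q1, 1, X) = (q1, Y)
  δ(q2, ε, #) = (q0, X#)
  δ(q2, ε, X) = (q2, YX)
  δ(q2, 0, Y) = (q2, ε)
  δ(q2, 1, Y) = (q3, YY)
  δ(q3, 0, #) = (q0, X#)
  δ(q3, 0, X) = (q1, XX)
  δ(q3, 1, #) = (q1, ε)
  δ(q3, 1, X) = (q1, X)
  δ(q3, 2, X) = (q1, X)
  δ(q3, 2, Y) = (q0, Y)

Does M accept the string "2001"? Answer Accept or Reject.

Accept

(q0, 2001, #)
  read 2, top #: go to q0, push X# → (q0, 001, X#)
  ε-move, top X: go to q3, push ε → (q3, 001, #)
  read 0, top #: go to q0, push X# → (q0, 01, X#)
  ε-move, top X: go to q3, push ε → (q3, 01, #)
  read 0, top #: go to q0, push X# → (q0, 1, X#)
  ε-move, top X: go to q3, push ε → (q3, 1, #)
  read 1, top #: go to q1, push ε → (q1, ε, ε)
All input consumed and the stack is empty.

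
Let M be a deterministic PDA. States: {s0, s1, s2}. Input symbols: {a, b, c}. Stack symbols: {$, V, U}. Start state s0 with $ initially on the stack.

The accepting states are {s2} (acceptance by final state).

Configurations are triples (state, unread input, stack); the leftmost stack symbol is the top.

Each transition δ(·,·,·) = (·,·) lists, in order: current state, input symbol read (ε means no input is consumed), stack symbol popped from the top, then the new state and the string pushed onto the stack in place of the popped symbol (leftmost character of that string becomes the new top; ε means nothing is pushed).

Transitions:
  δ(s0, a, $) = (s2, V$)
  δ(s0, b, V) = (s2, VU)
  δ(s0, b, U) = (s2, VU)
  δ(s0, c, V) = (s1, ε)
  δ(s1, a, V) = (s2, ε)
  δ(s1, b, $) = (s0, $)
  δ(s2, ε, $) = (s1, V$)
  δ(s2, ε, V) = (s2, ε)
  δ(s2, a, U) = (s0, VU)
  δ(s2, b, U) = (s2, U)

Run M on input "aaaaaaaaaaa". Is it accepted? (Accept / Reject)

(s0, aaaaaaaaaaa, $)
  read a, top $: go to s2, push V$ → (s2, aaaaaaaaaa, V$)
  ε-move, top V: go to s2, push ε → (s2, aaaaaaaaaa, $)
  ε-move, top $: go to s1, push V$ → (s1, aaaaaaaaaa, V$)
  read a, top V: go to s2, push ε → (s2, aaaaaaaaa, $)
  ε-move, top $: go to s1, push V$ → (s1, aaaaaaaaa, V$)
  read a, top V: go to s2, push ε → (s2, aaaaaaaa, $)
  ε-move, top $: go to s1, push V$ → (s1, aaaaaaaa, V$)
  read a, top V: go to s2, push ε → (s2, aaaaaaa, $)
  ε-move, top $: go to s1, push V$ → (s1, aaaaaaa, V$)
  read a, top V: go to s2, push ε → (s2, aaaaaa, $)
  ε-move, top $: go to s1, push V$ → (s1, aaaaaa, V$)
  read a, top V: go to s2, push ε → (s2, aaaaa, $)
  ε-move, top $: go to s1, push V$ → (s1, aaaaa, V$)
  read a, top V: go to s2, push ε → (s2, aaaa, $)
  ε-move, top $: go to s1, push V$ → (s1, aaaa, V$)
  read a, top V: go to s2, push ε → (s2, aaa, $)
  ε-move, top $: go to s1, push V$ → (s1, aaa, V$)
  read a, top V: go to s2, push ε → (s2, aa, $)
  ε-move, top $: go to s1, push V$ → (s1, aa, V$)
  read a, top V: go to s2, push ε → (s2, a, $)
  ε-move, top $: go to s1, push V$ → (s1, a, V$)
  read a, top V: go to s2, push ε → (s2, ε, $)
All input consumed; state s2 ∈ F.

Accept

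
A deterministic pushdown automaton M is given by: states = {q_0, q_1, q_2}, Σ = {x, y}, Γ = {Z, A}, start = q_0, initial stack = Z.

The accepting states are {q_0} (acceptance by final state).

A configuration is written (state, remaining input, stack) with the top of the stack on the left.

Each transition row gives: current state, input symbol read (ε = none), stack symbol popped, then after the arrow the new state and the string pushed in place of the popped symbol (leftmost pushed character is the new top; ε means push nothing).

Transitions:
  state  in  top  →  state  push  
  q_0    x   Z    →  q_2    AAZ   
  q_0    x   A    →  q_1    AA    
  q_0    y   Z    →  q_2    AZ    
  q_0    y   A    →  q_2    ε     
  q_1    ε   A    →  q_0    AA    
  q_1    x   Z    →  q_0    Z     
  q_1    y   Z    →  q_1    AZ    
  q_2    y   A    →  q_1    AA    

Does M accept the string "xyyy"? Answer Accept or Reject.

Accept

(q_0, xyyy, Z)
  read x, top Z: go to q_2, push AAZ → (q_2, yyy, AAZ)
  read y, top A: go to q_1, push AA → (q_1, yy, AAAZ)
  ε-move, top A: go to q_0, push AA → (q_0, yy, AAAAZ)
  read y, top A: go to q_2, push ε → (q_2, y, AAAZ)
  read y, top A: go to q_1, push AA → (q_1, ε, AAAAZ)
  ε-move, top A: go to q_0, push AA → (q_0, ε, AAAAAZ)
All input consumed; state q_0 ∈ F.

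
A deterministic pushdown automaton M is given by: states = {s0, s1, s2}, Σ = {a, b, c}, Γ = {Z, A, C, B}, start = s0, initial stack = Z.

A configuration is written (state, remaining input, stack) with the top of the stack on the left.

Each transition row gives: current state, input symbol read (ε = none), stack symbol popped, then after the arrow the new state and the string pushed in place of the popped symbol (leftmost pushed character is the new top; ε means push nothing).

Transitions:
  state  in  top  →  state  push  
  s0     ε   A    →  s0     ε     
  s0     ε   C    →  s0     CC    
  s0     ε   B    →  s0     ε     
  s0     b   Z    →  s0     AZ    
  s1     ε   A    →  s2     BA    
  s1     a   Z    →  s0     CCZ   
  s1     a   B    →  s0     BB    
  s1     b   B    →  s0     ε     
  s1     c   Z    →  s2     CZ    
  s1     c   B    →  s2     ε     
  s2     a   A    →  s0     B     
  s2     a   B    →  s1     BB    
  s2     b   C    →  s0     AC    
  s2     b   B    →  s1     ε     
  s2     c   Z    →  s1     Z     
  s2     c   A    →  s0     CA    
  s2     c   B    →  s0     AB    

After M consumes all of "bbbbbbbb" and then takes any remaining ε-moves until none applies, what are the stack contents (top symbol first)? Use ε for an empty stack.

(s0, bbbbbbbb, Z)
  read b, top Z: go to s0, push AZ → (s0, bbbbbbb, AZ)
  ε-move, top A: go to s0, push ε → (s0, bbbbbbb, Z)
  read b, top Z: go to s0, push AZ → (s0, bbbbbb, AZ)
  ε-move, top A: go to s0, push ε → (s0, bbbbbb, Z)
  read b, top Z: go to s0, push AZ → (s0, bbbbb, AZ)
  ε-move, top A: go to s0, push ε → (s0, bbbbb, Z)
  read b, top Z: go to s0, push AZ → (s0, bbbb, AZ)
  ε-move, top A: go to s0, push ε → (s0, bbbb, Z)
  read b, top Z: go to s0, push AZ → (s0, bbb, AZ)
  ε-move, top A: go to s0, push ε → (s0, bbb, Z)
  read b, top Z: go to s0, push AZ → (s0, bb, AZ)
  ε-move, top A: go to s0, push ε → (s0, bb, Z)
  read b, top Z: go to s0, push AZ → (s0, b, AZ)
  ε-move, top A: go to s0, push ε → (s0, b, Z)
  read b, top Z: go to s0, push AZ → (s0, ε, AZ)
  ε-move, top A: go to s0, push ε → (s0, ε, Z)
All input consumed in state s0 with stack Z.

Z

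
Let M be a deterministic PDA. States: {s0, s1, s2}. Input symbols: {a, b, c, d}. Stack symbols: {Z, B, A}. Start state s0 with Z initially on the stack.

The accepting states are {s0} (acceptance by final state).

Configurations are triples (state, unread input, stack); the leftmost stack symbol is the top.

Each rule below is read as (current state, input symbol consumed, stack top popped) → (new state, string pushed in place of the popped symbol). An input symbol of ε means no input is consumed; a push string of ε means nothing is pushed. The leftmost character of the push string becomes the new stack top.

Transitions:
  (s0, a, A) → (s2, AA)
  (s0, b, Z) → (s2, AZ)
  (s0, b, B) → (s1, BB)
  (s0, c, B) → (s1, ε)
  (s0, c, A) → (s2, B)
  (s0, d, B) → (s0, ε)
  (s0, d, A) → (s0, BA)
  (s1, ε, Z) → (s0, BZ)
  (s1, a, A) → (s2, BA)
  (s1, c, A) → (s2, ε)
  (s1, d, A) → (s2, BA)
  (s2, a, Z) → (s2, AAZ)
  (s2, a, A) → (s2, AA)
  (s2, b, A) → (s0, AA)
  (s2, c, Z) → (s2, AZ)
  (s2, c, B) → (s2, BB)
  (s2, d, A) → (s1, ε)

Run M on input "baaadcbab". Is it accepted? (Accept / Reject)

(s0, baaadcbab, Z)
  read b, top Z: go to s2, push AZ → (s2, aaadcbab, AZ)
  read a, top A: go to s2, push AA → (s2, aadcbab, AAZ)
  read a, top A: go to s2, push AA → (s2, adcbab, AAAZ)
  read a, top A: go to s2, push AA → (s2, dcbab, AAAAZ)
  read d, top A: go to s1, push ε → (s1, cbab, AAAZ)
  read c, top A: go to s2, push ε → (s2, bab, AAZ)
  read b, top A: go to s0, push AA → (s0, ab, AAAZ)
  read a, top A: go to s2, push AA → (s2, b, AAAAZ)
  read b, top A: go to s0, push AA → (s0, ε, AAAAAZ)
All input consumed; state s0 ∈ F.

Accept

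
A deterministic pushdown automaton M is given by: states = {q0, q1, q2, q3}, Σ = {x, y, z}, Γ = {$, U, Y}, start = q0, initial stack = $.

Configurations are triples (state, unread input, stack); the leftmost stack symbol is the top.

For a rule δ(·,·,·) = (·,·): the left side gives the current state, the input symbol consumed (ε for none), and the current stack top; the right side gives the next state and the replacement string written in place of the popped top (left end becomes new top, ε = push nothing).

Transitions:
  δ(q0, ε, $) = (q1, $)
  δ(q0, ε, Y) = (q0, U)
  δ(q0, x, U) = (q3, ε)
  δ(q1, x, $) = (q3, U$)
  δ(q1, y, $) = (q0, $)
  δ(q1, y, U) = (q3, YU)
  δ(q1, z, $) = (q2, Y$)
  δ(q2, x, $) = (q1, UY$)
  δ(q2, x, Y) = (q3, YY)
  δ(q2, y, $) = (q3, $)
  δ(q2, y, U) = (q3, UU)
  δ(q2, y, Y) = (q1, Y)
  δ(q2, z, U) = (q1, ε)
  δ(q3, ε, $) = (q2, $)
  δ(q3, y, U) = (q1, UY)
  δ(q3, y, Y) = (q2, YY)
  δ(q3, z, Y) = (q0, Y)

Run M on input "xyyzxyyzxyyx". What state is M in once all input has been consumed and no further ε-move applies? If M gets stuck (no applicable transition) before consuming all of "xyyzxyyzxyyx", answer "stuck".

(q0, xyyzxyyzxyyx, $)
  ε-move, top $: go to q1, push $ → (q1, xyyzxyyzxyyx, $)
  read x, top $: go to q3, push U$ → (q3, yyzxyyzxyyx, U$)
  read y, top U: go to q1, push UY → (q1, yzxyyzxyyx, UY$)
  read y, top U: go to q3, push YU → (q3, zxyyzxyyx, YUY$)
  read z, top Y: go to q0, push Y → (q0, xyyzxyyx, YUY$)
  ε-move, top Y: go to q0, push U → (q0, xyyzxyyx, UUY$)
  read x, top U: go to q3, push ε → (q3, yyzxyyx, UY$)
  read y, top U: go to q1, push UY → (q1, yzxyyx, UYY$)
  read y, top U: go to q3, push YU → (q3, zxyyx, YUYY$)
  read z, top Y: go to q0, push Y → (q0, xyyx, YUYY$)
  ε-move, top Y: go to q0, push U → (q0, xyyx, UUYY$)
  read x, top U: go to q3, push ε → (q3, yyx, UYY$)
  read y, top U: go to q1, push UY → (q1, yx, UYYY$)
  read y, top U: go to q3, push YU → (q3, x, YUYYY$)
No transition for (q3, x, top Y); M blocks with input x remaining.

stuck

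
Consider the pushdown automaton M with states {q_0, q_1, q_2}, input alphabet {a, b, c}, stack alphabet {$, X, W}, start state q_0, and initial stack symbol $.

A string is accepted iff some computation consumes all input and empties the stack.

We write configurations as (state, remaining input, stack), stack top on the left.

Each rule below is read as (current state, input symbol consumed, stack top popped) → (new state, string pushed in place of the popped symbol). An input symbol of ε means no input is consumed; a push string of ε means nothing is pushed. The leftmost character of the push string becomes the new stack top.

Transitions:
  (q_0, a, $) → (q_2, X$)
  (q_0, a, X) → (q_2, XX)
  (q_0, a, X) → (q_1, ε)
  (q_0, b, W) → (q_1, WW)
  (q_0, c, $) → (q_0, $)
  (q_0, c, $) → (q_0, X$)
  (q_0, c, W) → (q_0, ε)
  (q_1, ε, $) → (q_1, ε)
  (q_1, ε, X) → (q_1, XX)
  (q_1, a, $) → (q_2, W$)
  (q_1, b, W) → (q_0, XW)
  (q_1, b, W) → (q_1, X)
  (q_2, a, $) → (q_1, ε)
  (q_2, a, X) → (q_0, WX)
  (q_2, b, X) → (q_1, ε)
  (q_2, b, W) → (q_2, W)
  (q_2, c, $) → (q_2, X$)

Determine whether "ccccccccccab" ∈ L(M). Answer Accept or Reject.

One accepting computation: (q_0, ccccccccccab, $) ⊢ (q_0, cccccccccab, $) ⊢ (q_0, ccccccccab, $) ⊢ (q_0, cccccccab, $) ⊢ (q_0, ccccccab, $) ⊢ (q_0, cccccab, $) ⊢ (q_0, ccccab, $) ⊢ (q_0, cccab, $) ⊢ (q_0, ccab, $) ⊢ (q_0, cab, $) ⊢ (q_0, ab, $) ⊢ (q_2, b, X$) ⊢ (q_1, ε, $) ⊢ (q_1, ε, ε)
All input consumed and the stack is empty.

Accept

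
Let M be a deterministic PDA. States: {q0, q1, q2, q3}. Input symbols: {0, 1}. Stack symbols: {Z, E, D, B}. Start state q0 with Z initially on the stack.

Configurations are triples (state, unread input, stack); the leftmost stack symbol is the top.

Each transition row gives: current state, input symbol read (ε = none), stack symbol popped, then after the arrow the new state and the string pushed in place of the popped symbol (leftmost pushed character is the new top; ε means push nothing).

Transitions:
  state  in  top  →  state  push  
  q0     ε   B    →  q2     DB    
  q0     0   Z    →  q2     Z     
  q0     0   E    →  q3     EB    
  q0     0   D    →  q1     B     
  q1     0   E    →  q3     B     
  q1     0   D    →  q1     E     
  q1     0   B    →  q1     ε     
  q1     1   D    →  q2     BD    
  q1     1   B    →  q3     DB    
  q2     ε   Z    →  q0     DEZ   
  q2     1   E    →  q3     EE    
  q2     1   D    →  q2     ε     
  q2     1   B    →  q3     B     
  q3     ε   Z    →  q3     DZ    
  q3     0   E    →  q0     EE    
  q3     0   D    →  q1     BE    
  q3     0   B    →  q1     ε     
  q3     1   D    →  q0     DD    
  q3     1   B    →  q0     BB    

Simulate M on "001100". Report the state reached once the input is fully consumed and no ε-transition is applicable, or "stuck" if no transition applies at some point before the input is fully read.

(q0, 001100, Z)
  read 0, top Z: go to q2, push Z → (q2, 01100, Z)
  ε-move, top Z: go to q0, push DEZ → (q0, 01100, DEZ)
  read 0, top D: go to q1, push B → (q1, 1100, BEZ)
  read 1, top B: go to q3, push DB → (q3, 100, DBEZ)
  read 1, top D: go to q0, push DD → (q0, 00, DDBEZ)
  read 0, top D: go to q1, push B → (q1, 0, BDBEZ)
  read 0, top B: go to q1, push ε → (q1, ε, DBEZ)
All input consumed; M is in state q1.

q1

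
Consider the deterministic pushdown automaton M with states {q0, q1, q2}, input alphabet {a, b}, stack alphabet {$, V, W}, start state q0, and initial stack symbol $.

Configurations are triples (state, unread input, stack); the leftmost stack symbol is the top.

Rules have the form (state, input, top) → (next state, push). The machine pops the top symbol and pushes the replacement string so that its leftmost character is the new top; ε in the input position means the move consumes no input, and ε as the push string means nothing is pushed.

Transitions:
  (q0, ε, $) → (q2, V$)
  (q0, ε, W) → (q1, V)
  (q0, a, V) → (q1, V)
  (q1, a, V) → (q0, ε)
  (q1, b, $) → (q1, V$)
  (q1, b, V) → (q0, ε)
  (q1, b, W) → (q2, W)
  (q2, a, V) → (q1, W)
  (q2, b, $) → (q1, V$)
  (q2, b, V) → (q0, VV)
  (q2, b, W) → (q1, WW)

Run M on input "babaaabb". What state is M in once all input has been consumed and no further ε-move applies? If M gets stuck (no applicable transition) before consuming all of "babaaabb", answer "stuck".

q1

(q0, babaaabb, $)
  ε-move, top $: go to q2, push V$ → (q2, babaaabb, V$)
  read b, top V: go to q0, push VV → (q0, abaaabb, VV$)
  read a, top V: go to q1, push V → (q1, baaabb, VV$)
  read b, top V: go to q0, push ε → (q0, aaabb, V$)
  read a, top V: go to q1, push V → (q1, aabb, V$)
  read a, top V: go to q0, push ε → (q0, abb, $)
  ε-move, top $: go to q2, push V$ → (q2, abb, V$)
  read a, top V: go to q1, push W → (q1, bb, W$)
  read b, top W: go to q2, push W → (q2, b, W$)
  read b, top W: go to q1, push WW → (q1, ε, WW$)
All input consumed; M is in state q1.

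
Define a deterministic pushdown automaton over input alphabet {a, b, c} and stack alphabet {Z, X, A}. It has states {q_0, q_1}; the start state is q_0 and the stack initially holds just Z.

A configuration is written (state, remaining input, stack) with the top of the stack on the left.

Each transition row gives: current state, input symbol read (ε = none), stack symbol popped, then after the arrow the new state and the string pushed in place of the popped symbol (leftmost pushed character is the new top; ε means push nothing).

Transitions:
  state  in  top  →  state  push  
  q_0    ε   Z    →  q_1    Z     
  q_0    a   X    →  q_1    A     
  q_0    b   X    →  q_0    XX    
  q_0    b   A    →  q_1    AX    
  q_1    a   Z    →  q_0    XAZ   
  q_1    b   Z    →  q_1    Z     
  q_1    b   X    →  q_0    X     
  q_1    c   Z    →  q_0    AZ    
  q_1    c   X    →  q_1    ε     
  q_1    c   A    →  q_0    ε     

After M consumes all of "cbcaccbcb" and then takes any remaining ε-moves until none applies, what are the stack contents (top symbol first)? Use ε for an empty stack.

(q_0, cbcaccbcb, Z)
  ε-move, top Z: go to q_1, push Z → (q_1, cbcaccbcb, Z)
  read c, top Z: go to q_0, push AZ → (q_0, bcaccbcb, AZ)
  read b, top A: go to q_1, push AX → (q_1, caccbcb, AXZ)
  read c, top A: go to q_0, push ε → (q_0, accbcb, XZ)
  read a, top X: go to q_1, push A → (q_1, ccbcb, AZ)
  read c, top A: go to q_0, push ε → (q_0, cbcb, Z)
  ε-move, top Z: go to q_1, push Z → (q_1, cbcb, Z)
  read c, top Z: go to q_0, push AZ → (q_0, bcb, AZ)
  read b, top A: go to q_1, push AX → (q_1, cb, AXZ)
  read c, top A: go to q_0, push ε → (q_0, b, XZ)
  read b, top X: go to q_0, push XX → (q_0, ε, XXZ)
All input consumed in state q_0 with stack XXZ.

XXZ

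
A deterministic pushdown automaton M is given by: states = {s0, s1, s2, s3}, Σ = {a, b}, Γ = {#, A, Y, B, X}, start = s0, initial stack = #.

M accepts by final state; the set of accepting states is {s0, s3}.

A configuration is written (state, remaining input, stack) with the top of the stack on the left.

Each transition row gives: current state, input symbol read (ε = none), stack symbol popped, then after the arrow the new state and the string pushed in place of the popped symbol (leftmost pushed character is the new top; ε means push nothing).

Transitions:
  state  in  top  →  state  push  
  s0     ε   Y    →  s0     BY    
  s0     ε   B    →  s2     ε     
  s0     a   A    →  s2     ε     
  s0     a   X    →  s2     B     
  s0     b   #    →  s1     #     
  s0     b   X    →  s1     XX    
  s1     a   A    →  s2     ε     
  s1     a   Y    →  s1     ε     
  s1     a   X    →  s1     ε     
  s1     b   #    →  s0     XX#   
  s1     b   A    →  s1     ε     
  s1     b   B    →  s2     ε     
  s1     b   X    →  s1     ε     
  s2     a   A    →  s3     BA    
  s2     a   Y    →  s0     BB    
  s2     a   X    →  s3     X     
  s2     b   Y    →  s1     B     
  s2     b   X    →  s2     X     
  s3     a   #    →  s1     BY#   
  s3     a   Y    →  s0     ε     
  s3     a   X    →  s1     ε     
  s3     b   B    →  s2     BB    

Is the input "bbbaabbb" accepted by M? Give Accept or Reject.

(s0, bbbaabbb, #)
  read b, top #: go to s1, push # → (s1, bbaabbb, #)
  read b, top #: go to s0, push XX# → (s0, baabbb, XX#)
  read b, top X: go to s1, push XX → (s1, aabbb, XXX#)
  read a, top X: go to s1, push ε → (s1, abbb, XX#)
  read a, top X: go to s1, push ε → (s1, bbb, X#)
  read b, top X: go to s1, push ε → (s1, bb, #)
  read b, top #: go to s0, push XX# → (s0, b, XX#)
  read b, top X: go to s1, push XX → (s1, ε, XXX#)
All input consumed; state s1 ∉ F and no further ε-move applies.

Reject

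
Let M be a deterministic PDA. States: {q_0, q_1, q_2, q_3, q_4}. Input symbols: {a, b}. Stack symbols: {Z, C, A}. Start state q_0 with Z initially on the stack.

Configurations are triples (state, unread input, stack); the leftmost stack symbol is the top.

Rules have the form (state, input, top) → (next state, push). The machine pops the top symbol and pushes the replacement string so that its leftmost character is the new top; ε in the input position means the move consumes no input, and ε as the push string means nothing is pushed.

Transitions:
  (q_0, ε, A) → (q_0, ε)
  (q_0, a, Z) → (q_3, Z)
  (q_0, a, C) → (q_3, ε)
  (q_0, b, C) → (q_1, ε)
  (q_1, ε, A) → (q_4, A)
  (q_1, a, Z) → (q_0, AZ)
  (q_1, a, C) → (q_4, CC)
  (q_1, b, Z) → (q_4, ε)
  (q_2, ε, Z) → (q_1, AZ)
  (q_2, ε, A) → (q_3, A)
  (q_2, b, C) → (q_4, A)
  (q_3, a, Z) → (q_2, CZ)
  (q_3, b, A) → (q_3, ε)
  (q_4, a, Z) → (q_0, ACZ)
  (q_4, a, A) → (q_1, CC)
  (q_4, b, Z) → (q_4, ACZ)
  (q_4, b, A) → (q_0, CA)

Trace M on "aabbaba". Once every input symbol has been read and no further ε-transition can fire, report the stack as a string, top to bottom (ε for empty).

(q_0, aabbaba, Z)
  read a, top Z: go to q_3, push Z → (q_3, abbaba, Z)
  read a, top Z: go to q_2, push CZ → (q_2, bbaba, CZ)
  read b, top C: go to q_4, push A → (q_4, baba, AZ)
  read b, top A: go to q_0, push CA → (q_0, aba, CAZ)
  read a, top C: go to q_3, push ε → (q_3, ba, AZ)
  read b, top A: go to q_3, push ε → (q_3, a, Z)
  read a, top Z: go to q_2, push CZ → (q_2, ε, CZ)
All input consumed in state q_2 with stack CZ.

CZ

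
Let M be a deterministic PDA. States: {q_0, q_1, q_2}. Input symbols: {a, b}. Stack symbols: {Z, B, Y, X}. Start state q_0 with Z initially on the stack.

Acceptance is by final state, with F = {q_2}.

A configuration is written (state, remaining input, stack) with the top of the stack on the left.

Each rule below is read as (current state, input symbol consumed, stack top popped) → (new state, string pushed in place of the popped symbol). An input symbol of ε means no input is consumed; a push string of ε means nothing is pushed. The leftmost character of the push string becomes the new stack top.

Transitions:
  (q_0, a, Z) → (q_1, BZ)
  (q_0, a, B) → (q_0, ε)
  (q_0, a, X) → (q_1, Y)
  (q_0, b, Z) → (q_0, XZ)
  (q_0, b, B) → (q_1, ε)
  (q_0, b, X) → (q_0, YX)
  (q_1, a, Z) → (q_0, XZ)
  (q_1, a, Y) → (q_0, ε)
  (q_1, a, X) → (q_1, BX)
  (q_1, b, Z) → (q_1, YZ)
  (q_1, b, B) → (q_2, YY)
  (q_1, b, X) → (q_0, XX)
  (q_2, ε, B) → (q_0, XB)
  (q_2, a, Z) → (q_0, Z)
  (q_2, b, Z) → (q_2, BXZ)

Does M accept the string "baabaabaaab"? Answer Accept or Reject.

Accept

(q_0, baabaabaaab, Z)
  read b, top Z: go to q_0, push XZ → (q_0, aabaabaaab, XZ)
  read a, top X: go to q_1, push Y → (q_1, abaabaaab, YZ)
  read a, top Y: go to q_0, push ε → (q_0, baabaaab, Z)
  read b, top Z: go to q_0, push XZ → (q_0, aabaaab, XZ)
  read a, top X: go to q_1, push Y → (q_1, abaaab, YZ)
  read a, top Y: go to q_0, push ε → (q_0, baaab, Z)
  read b, top Z: go to q_0, push XZ → (q_0, aaab, XZ)
  read a, top X: go to q_1, push Y → (q_1, aab, YZ)
  read a, top Y: go to q_0, push ε → (q_0, ab, Z)
  read a, top Z: go to q_1, push BZ → (q_1, b, BZ)
  read b, top B: go to q_2, push YY → (q_2, ε, YYZ)
All input consumed; state q_2 ∈ F.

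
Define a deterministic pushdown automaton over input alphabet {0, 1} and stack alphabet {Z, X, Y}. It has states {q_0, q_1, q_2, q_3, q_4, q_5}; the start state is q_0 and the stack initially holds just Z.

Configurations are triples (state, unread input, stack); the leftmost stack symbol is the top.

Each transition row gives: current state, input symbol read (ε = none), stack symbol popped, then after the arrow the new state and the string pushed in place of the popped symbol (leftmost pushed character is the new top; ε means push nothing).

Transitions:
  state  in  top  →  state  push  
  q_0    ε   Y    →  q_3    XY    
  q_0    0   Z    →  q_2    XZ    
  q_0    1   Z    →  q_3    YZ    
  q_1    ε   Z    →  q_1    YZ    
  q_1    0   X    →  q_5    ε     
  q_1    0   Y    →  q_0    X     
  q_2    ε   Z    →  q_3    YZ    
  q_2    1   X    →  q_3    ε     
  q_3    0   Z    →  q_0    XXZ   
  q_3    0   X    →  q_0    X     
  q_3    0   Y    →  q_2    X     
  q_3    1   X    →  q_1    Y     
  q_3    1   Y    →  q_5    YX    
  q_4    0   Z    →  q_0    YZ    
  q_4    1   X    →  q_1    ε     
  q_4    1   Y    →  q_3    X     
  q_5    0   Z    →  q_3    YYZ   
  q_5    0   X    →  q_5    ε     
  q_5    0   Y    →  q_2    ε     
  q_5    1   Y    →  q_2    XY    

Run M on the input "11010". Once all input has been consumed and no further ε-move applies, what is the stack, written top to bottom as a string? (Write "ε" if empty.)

(q_0, 11010, Z)
  read 1, top Z: go to q_3, push YZ → (q_3, 1010, YZ)
  read 1, top Y: go to q_5, push YX → (q_5, 010, YXZ)
  read 0, top Y: go to q_2, push ε → (q_2, 10, XZ)
  read 1, top X: go to q_3, push ε → (q_3, 0, Z)
  read 0, top Z: go to q_0, push XXZ → (q_0, ε, XXZ)
All input consumed in state q_0 with stack XXZ.

XXZ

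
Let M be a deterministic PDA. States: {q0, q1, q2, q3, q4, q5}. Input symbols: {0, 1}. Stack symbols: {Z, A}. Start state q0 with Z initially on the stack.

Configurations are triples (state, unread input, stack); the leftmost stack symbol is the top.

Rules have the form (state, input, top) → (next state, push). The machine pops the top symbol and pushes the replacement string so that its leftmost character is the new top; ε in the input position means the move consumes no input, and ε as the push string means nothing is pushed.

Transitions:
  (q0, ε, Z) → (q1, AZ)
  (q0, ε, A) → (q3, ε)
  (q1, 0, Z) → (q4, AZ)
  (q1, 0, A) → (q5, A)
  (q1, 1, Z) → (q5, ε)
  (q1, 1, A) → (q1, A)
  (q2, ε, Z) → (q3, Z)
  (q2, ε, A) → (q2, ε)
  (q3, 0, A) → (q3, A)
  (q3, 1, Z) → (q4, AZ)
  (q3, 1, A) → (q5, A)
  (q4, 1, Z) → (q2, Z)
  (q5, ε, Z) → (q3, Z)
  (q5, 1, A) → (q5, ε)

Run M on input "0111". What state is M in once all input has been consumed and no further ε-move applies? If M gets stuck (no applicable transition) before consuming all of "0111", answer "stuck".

(q0, 0111, Z)
  ε-move, top Z: go to q1, push AZ → (q1, 0111, AZ)
  read 0, top A: go to q5, push A → (q5, 111, AZ)
  read 1, top A: go to q5, push ε → (q5, 11, Z)
  ε-move, top Z: go to q3, push Z → (q3, 11, Z)
  read 1, top Z: go to q4, push AZ → (q4, 1, AZ)
No transition for (q4, 1, top A); M blocks with input 1 remaining.

stuck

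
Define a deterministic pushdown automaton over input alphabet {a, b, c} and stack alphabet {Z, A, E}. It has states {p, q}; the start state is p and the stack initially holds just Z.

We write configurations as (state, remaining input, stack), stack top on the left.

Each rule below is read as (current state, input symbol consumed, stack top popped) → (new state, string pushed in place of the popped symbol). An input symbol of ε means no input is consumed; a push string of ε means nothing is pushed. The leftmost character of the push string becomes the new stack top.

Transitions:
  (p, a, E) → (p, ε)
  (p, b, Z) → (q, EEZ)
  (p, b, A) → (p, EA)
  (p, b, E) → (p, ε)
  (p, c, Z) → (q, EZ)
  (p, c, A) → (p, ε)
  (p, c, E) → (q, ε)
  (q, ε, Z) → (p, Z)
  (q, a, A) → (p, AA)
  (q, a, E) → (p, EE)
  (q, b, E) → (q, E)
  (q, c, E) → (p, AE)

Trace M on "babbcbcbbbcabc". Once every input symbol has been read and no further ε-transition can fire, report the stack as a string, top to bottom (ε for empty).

AAEEZ

(p, babbcbcbbbcabc, Z)
  read b, top Z: go to q, push EEZ → (q, abbcbcbbbcabc, EEZ)
  read a, top E: go to p, push EE → (p, bbcbcbbbcabc, EEEZ)
  read b, top E: go to p, push ε → (p, bcbcbbbcabc, EEZ)
  read b, top E: go to p, push ε → (p, cbcbbbcabc, EZ)
  read c, top E: go to q, push ε → (q, bcbbbcabc, Z)
  ε-move, top Z: go to p, push Z → (p, bcbbbcabc, Z)
  read b, top Z: go to q, push EEZ → (q, cbbbcabc, EEZ)
  read c, top E: go to p, push AE → (p, bbbcabc, AEEZ)
  read b, top A: go to p, push EA → (p, bbcabc, EAEEZ)
  read b, top E: go to p, push ε → (p, bcabc, AEEZ)
  read b, top A: go to p, push EA → (p, cabc, EAEEZ)
  read c, top E: go to q, push ε → (q, abc, AEEZ)
  read a, top A: go to p, push AA → (p, bc, AAEEZ)
  read b, top A: go to p, push EA → (p, c, EAAEEZ)
  read c, top E: go to q, push ε → (q, ε, AAEEZ)
All input consumed in state q with stack AAEEZ.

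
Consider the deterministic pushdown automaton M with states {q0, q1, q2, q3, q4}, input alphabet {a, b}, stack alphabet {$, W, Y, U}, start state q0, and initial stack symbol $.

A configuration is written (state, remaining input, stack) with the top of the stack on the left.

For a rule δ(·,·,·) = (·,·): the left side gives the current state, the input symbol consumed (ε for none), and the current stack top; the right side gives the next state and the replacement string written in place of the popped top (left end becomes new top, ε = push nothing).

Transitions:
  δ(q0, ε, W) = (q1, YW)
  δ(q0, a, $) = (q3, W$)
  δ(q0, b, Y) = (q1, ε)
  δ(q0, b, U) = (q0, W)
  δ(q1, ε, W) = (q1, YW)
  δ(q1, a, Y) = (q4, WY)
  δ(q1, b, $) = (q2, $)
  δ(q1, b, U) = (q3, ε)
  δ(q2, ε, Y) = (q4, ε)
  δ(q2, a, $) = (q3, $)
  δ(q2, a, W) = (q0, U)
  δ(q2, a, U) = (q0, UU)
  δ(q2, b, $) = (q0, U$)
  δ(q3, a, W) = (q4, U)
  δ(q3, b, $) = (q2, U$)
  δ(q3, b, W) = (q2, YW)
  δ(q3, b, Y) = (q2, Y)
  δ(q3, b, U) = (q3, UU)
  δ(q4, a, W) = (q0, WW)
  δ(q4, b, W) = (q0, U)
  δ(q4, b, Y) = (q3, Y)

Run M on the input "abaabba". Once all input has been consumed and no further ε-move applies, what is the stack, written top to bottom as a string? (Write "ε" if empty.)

(q0, abaabba, $) ⊢ (q3, baabba, W$) ⊢ (q2, aabba, YW$) ⊢ (q4, aabba, W$) ⊢ (q0, abba, WW$) ⊢ (q1, abba, YWW$) ⊢ (q4, bba, WYWW$) ⊢ (q0, ba, UYWW$) ⊢ (q0, a, WYWW$) ⊢ (q1, a, YWYWW$) ⊢ (q4, ε, WYWYWW$)
All input consumed in state q4 with stack WYWYWW$.

WYWYWW$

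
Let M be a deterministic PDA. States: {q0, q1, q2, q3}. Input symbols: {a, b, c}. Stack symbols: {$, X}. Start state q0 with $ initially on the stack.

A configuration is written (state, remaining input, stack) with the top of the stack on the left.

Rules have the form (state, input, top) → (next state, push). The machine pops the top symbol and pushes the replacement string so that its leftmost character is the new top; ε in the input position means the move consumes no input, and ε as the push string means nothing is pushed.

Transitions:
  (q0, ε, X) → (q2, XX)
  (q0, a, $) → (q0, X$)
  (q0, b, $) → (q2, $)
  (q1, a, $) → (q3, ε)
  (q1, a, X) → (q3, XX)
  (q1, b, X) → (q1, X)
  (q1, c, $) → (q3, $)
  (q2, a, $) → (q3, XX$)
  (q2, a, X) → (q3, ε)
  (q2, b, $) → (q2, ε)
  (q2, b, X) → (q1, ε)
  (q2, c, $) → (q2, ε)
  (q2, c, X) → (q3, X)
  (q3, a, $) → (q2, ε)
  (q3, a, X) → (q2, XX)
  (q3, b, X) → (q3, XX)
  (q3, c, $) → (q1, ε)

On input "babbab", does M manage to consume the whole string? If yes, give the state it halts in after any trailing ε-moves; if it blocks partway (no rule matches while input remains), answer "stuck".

q1

(q0, babbab, $) ⊢ (q2, abbab, $) ⊢ (q3, bbab, XX$) ⊢ (q3, bab, XXX$) ⊢ (q3, ab, XXXX$) ⊢ (q2, b, XXXXX$) ⊢ (q1, ε, XXXX$)
All input consumed; M is in state q1.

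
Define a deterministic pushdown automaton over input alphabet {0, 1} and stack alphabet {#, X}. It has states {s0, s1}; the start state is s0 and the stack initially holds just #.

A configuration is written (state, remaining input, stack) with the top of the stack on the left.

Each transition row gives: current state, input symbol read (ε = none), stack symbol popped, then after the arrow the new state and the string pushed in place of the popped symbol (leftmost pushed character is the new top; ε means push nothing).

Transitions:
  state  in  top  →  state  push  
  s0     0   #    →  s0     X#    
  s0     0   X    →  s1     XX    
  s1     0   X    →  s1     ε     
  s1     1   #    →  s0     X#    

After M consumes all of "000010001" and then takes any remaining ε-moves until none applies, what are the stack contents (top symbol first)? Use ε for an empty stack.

(s0, 000010001, #)
  read 0, top #: go to s0, push X# → (s0, 00010001, X#)
  read 0, top X: go to s1, push XX → (s1, 0010001, XX#)
  read 0, top X: go to s1, push ε → (s1, 010001, X#)
  read 0, top X: go to s1, push ε → (s1, 10001, #)
  read 1, top #: go to s0, push X# → (s0, 0001, X#)
  read 0, top X: go to s1, push XX → (s1, 001, XX#)
  read 0, top X: go to s1, push ε → (s1, 01, X#)
  read 0, top X: go to s1, push ε → (s1, 1, #)
  read 1, top #: go to s0, push X# → (s0, ε, X#)
All input consumed in state s0 with stack X#.

X#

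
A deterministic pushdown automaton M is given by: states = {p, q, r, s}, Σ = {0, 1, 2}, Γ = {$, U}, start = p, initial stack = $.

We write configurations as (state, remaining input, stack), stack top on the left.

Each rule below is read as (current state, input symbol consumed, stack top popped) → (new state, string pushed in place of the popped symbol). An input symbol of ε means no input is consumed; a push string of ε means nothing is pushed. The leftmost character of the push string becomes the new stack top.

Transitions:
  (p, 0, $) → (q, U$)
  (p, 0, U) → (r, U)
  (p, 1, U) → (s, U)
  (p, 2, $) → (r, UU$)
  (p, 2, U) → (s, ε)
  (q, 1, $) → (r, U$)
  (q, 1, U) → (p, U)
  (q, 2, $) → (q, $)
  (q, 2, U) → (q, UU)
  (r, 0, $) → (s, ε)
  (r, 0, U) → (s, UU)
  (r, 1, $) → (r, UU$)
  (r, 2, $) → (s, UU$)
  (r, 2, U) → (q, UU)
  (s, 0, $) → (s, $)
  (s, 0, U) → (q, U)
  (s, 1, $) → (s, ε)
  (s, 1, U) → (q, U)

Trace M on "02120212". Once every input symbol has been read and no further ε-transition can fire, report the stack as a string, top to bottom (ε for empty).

U$

(p, 02120212, $)
  read 0, top $: go to q, push U$ → (q, 2120212, U$)
  read 2, top U: go to q, push UU → (q, 120212, UU$)
  read 1, top U: go to p, push U → (p, 20212, UU$)
  read 2, top U: go to s, push ε → (s, 0212, U$)
  read 0, top U: go to q, push U → (q, 212, U$)
  read 2, top U: go to q, push UU → (q, 12, UU$)
  read 1, top U: go to p, push U → (p, 2, UU$)
  read 2, top U: go to s, push ε → (s, ε, U$)
All input consumed in state s with stack U$.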